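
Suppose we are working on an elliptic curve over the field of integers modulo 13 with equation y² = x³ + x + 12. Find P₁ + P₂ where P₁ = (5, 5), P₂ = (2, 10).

(3, 9)

(5, 5) + (2, 10). λ = (10 - 5)/(2 - 5) ≡ 5/10 mod 13. 10⁻¹ ≡ 4 (mod 13), so λ ≡ 7.
  x = λ² - 5 - 2 = 49 - 7 ≡ 3; y = λ·(5 - 3) - 5 ≡ 9. → (3, 9)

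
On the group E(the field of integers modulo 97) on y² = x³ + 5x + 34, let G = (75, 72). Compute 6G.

(88, 91)

Double-and-add on 6 = (110)₂. Start with G = (75, 72) for the leading 1-bit.
double: tangent at (75, 72): λ = (3·75² + 5)/(2·72) ≡ 2/47. 47⁻¹ ≡ 64 (mod 97), so λ ≡ 2·64 ≡ 31.
  x = λ² - 75 - 75 = 961 - 150 ≡ 35; y = λ·(75 - 35) - 72 ≡ 4. → (35, 4)
add G: (35, 4) + (75, 72). λ = (72 - 4)/(75 - 35) ≡ 68/40 mod 97. 40⁻¹ ≡ 17 (mod 97) since 40·17 = 680 ≡ 1, so λ ≡ 89.
  x = λ² - 35 - 75 = 7921 - 110 ≡ 51; y = λ·(35 - 51) - 4 ≡ 27. → (51, 27)
double: tangent at (51, 27): λ = (3·51² + 5)/(2·27) ≡ 48/54. 54⁻¹ ≡ 9 (mod 97) since 54·9 = 486 ≡ 1, so λ ≡ 48·9 ≡ 44.
  x = λ² - 51 - 51 = 1936 - 102 ≡ 88; y = λ·(51 - 88) - 27 ≡ 91. → (88, 91)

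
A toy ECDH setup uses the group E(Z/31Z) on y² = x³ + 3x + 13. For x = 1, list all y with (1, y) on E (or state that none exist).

none

x³ + 3x + 13 = 17 ≡ 17 (mod 31).
17 is a non-residue mod 31; no y exists.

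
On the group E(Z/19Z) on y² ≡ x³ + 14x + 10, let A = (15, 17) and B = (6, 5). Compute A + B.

(15, 17) + (6, 5). λ = (5 - 17)/(6 - 15) ≡ 7/10 mod 19. 10⁻¹ ≡ 2 (mod 19), so λ ≡ 14.
  x = λ² - 15 - 6 = 196 - 21 ≡ 4; y = λ·(15 - 4) - 17 ≡ 4. → (4, 4)

(4, 4)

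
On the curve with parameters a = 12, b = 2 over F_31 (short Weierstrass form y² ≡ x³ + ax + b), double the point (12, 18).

tangent at (12, 18): λ = (3·12² + 12)/(2·18) ≡ 10/5. 5⁻¹ ≡ 25 (mod 31), so λ ≡ 10·25 ≡ 2.
  x = λ² - 12 - 12 = 4 - 24 ≡ 11; y = λ·(12 - 11) - 18 ≡ 15. → (11, 15)

(11, 15)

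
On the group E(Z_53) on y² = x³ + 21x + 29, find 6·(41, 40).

(48, 8)

Write Q = (41, 40).
Repeated addition: build up to 6Q.
2Q: tangent at (41, 40): λ = (3·41² + 21)/(2·40) ≡ 29/27. 27⁻¹ ≡ 2 (mod 53), so λ ≡ 29·2 ≡ 5.
  x = λ² - 41 - 41 = 25 - 82 ≡ 49; y = λ·(41 - 49) - 40 ≡ 26. → (49, 26)
3Q: (49, 26) + (41, 40). λ = (40 - 26)/(41 - 49) ≡ 14/45 mod 53. 45⁻¹ ≡ 33 (mod 53), so λ ≡ 38.
  x = λ² - 49 - 41 = 1444 - 90 ≡ 29; y = λ·(49 - 29) - 26 ≡ 45. → (29, 45)
4Q: (29, 45) + (41, 40). λ = (40 - 45)/(41 - 29) ≡ 48/12 mod 53. 12⁻¹ ≡ 31 (mod 53), so λ ≡ 4.
  x = λ² - 29 - 41 = 16 - 70 ≡ 52; y = λ·(29 - 52) - 45 ≡ 22. → (52, 22)
5Q: (52, 22) + (41, 40). λ = (40 - 22)/(41 - 52) ≡ 18/42 mod 53. 42⁻¹ ≡ 24 (mod 53) since 42·24 = 1008 ≡ 1, so λ ≡ 8.
  x = λ² - 52 - 41 = 64 - 93 ≡ 24; y = λ·(52 - 24) - 22 ≡ 43. → (24, 43)
6Q: (24, 43) + (41, 40). λ = (40 - 43)/(41 - 24) ≡ 50/17 mod 53. 17⁻¹ ≡ 25 (mod 53), so λ ≡ 31.
  x = λ² - 24 - 41 = 961 - 65 ≡ 48; y = λ·(24 - 48) - 43 ≡ 8. → (48, 8)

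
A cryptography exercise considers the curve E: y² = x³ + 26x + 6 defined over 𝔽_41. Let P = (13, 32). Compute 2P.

tangent at (13, 32): λ = (3·13² + 26)/(2·32) ≡ 0/23. 23⁻¹ ≡ 25 (mod 41), so λ ≡ 0·25 ≡ 0.
  x = λ² - 13 - 13 = 0 - 26 ≡ 15; y = λ·(13 - 15) - 32 ≡ 9. → (15, 9)

(15, 9)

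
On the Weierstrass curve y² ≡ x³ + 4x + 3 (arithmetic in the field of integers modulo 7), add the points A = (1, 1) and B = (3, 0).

(1, 1) + (3, 0). λ = (0 - 1)/(3 - 1) ≡ 6/2 mod 7. 2⁻¹ ≡ 4 (mod 7) since 2·4 = 8 ≡ 1, so λ ≡ 3.
  x = λ² - 1 - 3 = 9 - 4 ≡ 5; y = λ·(1 - 5) - 1 ≡ 1. → (5, 1)

(5, 1)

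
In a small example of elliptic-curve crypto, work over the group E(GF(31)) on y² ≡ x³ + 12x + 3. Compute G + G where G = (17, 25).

tangent at (17, 25): λ = (3·17² + 12)/(2·25) ≡ 11/19. 19⁻¹ ≡ 18 (mod 31) since 19·18 = 342 ≡ 1, so λ ≡ 11·18 ≡ 12.
  x = λ² - 17 - 17 = 144 - 34 ≡ 17; y = λ·(17 - 17) - 25 ≡ 6. → (17, 6)

(17, 6)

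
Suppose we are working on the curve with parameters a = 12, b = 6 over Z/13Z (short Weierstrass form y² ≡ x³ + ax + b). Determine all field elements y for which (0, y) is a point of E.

none

x³ + 12x + 6 = 6 ≡ 6 (mod 13).
6 is a non-residue mod 13; no y exists.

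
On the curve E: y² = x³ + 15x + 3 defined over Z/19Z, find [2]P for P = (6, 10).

(12, 12)

tangent at (6, 10): λ = (3·6² + 15)/(2·10) ≡ 9/1. 1⁻¹ ≡ 1 (mod 19), so λ ≡ 9·1 ≡ 9.
  x = λ² - 6 - 6 = 81 - 12 ≡ 12; y = λ·(6 - 12) - 10 ≡ 12. → (12, 12)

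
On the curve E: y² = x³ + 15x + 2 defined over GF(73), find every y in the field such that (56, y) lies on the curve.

none

x³ + 15x + 2 = 176458 ≡ 17 (mod 73).
17 is a non-residue mod 73; no y exists.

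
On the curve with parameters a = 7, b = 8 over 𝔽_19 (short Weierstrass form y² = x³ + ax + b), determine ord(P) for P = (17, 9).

12

2P: tangent at (17, 9): λ = (3·17² + 7)/(2·9) ≡ 0/18. 18⁻¹ ≡ 18 (mod 19) since 18·18 = 324 ≡ 1, so λ ≡ 0·18 ≡ 0.
  x = λ² - 17 - 17 = 0 - 34 ≡ 4; y = λ·(17 - 4) - 9 ≡ 10. → (4, 10)
3P: (4, 10) + (17, 9). λ = (9 - 10)/(17 - 4) ≡ 18/13 mod 19. 13⁻¹ ≡ 3 (mod 19) since 13·3 = 39 ≡ 1, so λ ≡ 16.
  x = λ² - 4 - 17 = 256 - 21 ≡ 7; y = λ·(4 - 7) - 10 ≡ 18. → (7, 18)
4P: (7, 18) + (17, 9). λ = (9 - 18)/(17 - 7) ≡ 10/10 mod 19. 10⁻¹ ≡ 2 (mod 19), so λ ≡ 1.
  x = λ² - 7 - 17 = 1 - 24 ≡ 15; y = λ·(7 - 15) - 18 ≡ 12. → (15, 12)
5P: (15, 12) + (17, 9). λ = (9 - 12)/(17 - 15) ≡ 16/2 mod 19. 2⁻¹ ≡ 10 (mod 19), so λ ≡ 8.
  x = λ² - 15 - 17 = 64 - 32 ≡ 13; y = λ·(15 - 13) - 12 ≡ 4. → (13, 4)
6P: (13, 4) + (17, 9). λ = (9 - 4)/(17 - 13) ≡ 5/4 mod 19. 4⁻¹ ≡ 5 (mod 19) since 4·5 = 20 ≡ 1, so λ ≡ 6.
  x = λ² - 13 - 17 = 36 - 30 ≡ 6; y = λ·(13 - 6) - 4 ≡ 0. → (6, 0)
7P: (6, 0) + (17, 9). λ = (9 - 0)/(17 - 6) ≡ 9/11 mod 19. 11⁻¹ ≡ 7 (mod 19), so λ ≡ 6.
  x = λ² - 6 - 17 = 36 - 23 ≡ 13; y = λ·(6 - 13) - 0 ≡ 15. → (13, 15)
8P: (13, 15) + (17, 9). λ = (9 - 15)/(17 - 13) ≡ 13/4 mod 19. 4⁻¹ ≡ 5 (mod 19), so λ ≡ 8.
  x = λ² - 13 - 17 = 64 - 30 ≡ 15; y = λ·(13 - 15) - 15 ≡ 7. → (15, 7)
9P: (15, 7) + (17, 9). λ = (9 - 7)/(17 - 15) ≡ 2/2 mod 19. 2⁻¹ ≡ 10 (mod 19), so λ ≡ 1.
  x = λ² - 15 - 17 = 1 - 32 ≡ 7; y = λ·(15 - 7) - 7 ≡ 1. → (7, 1)
10P: (7, 1) + (17, 9). λ = (9 - 1)/(17 - 7) ≡ 8/10 mod 19. 10⁻¹ ≡ 2 (mod 19), so λ ≡ 16.
  x = λ² - 7 - 17 = 256 - 24 ≡ 4; y = λ·(7 - 4) - 1 ≡ 9. → (4, 9)
11P: (4, 9) + (17, 9). λ = (9 - 9)/(17 - 4) ≡ 0/13 mod 19. 13⁻¹ ≡ 3 (mod 19), so λ ≡ 0.
  x = λ² - 4 - 17 = 0 - 21 ≡ 17; y = λ·(4 - 17) - 9 ≡ 10. → (17, 10)
12P: (17, 10) + (17, 9): same x and y₁ ≡ -y₂, so the sum is the point at infinity.
12P = the point at infinity, so the order is 12.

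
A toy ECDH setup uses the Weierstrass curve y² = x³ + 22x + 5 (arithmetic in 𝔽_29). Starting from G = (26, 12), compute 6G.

(16, 25)

Repeated addition: build up to 6G.
2G: tangent at (26, 12): λ = (3·26² + 22)/(2·12) ≡ 20/24. 24⁻¹ ≡ 23 (mod 29), so λ ≡ 20·23 ≡ 25.
  x = λ² - 26 - 26 = 625 - 52 ≡ 22; y = λ·(26 - 22) - 12 ≡ 1. → (22, 1)
3G: (22, 1) + (26, 12). λ = (12 - 1)/(26 - 22) ≡ 11/4 mod 29. 4⁻¹ ≡ 22 (mod 29), so λ ≡ 10.
  x = λ² - 22 - 26 = 100 - 48 ≡ 23; y = λ·(22 - 23) - 1 ≡ 18. → (23, 18)
4G: (23, 18) + (26, 12). λ = (12 - 18)/(26 - 23) ≡ 23/3 mod 29. 3⁻¹ ≡ 10 (mod 29) since 3·10 = 30 ≡ 1, so λ ≡ 27.
  x = λ² - 23 - 26 = 729 - 49 ≡ 13; y = λ·(23 - 13) - 18 ≡ 20. → (13, 20)
5G: (13, 20) + (26, 12). λ = (12 - 20)/(26 - 13) ≡ 21/13 mod 29. 13⁻¹ ≡ 9 (mod 29) since 13·9 = 117 ≡ 1, so λ ≡ 15.
  x = λ² - 13 - 26 = 225 - 39 ≡ 12; y = λ·(13 - 12) - 20 ≡ 24. → (12, 24)
6G: (12, 24) + (26, 12). λ = (12 - 24)/(26 - 12) ≡ 17/14 mod 29. 14⁻¹ ≡ 27 (mod 29) since 14·27 = 378 ≡ 1, so λ ≡ 24.
  x = λ² - 12 - 26 = 576 - 38 ≡ 16; y = λ·(12 - 16) - 24 ≡ 25. → (16, 25)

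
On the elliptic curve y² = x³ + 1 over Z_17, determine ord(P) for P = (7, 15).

9

2P: tangent at (7, 15): λ = (3·7² + 0)/(2·15) ≡ 11/13. 13⁻¹ ≡ 4 (mod 17) since 13·4 = 52 ≡ 1, so λ ≡ 11·4 ≡ 10.
  x = λ² - 7 - 7 = 100 - 14 ≡ 1; y = λ·(7 - 1) - 15 ≡ 11. → (1, 11)
3P: (1, 11) + (7, 15). λ = (15 - 11)/(7 - 1) ≡ 4/6 mod 17. 6⁻¹ ≡ 3 (mod 17) since 6·3 = 18 ≡ 1, so λ ≡ 12.
  x = λ² - 1 - 7 = 144 - 8 ≡ 0; y = λ·(1 - 0) - 11 ≡ 1. → (0, 1)
4P: (0, 1) + (7, 15). λ = (15 - 1)/(7 - 0) ≡ 14/7 mod 17. 7⁻¹ ≡ 5 (mod 17), so λ ≡ 2.
  x = λ² - 0 - 7 = 4 - 7 ≡ 14; y = λ·(0 - 14) - 1 ≡ 5. → (14, 5)
5P: (14, 5) + (7, 15). λ = (15 - 5)/(7 - 14) ≡ 10/10 mod 17. 10⁻¹ ≡ 12 (mod 17), so λ ≡ 1.
  x = λ² - 14 - 7 = 1 - 21 ≡ 14; y = λ·(14 - 14) - 5 ≡ 12. → (14, 12)
6P: (14, 12) + (7, 15). λ = (15 - 12)/(7 - 14) ≡ 3/10 mod 17. 10⁻¹ ≡ 12 (mod 17), so λ ≡ 2.
  x = λ² - 14 - 7 = 4 - 21 ≡ 0; y = λ·(14 - 0) - 12 ≡ 16. → (0, 16)
7P: (0, 16) + (7, 15). λ = (15 - 16)/(7 - 0) ≡ 16/7 mod 17. 7⁻¹ ≡ 5 (mod 17), so λ ≡ 12.
  x = λ² - 0 - 7 = 144 - 7 ≡ 1; y = λ·(0 - 1) - 16 ≡ 6. → (1, 6)
8P: (1, 6) + (7, 15). λ = (15 - 6)/(7 - 1) ≡ 9/6 mod 17. 6⁻¹ ≡ 3 (mod 17) since 6·3 = 18 ≡ 1, so λ ≡ 10.
  x = λ² - 1 - 7 = 100 - 8 ≡ 7; y = λ·(1 - 7) - 6 ≡ 2. → (7, 2)
9P: (7, 2) + (7, 15): same x and y₁ ≡ -y₂, so the sum is O.
9P = O, so the order is 9.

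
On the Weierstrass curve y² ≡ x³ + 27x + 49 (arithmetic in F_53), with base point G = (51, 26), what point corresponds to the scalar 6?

Double-and-add on 6 = (110)₂. Start with G = (51, 26) for the leading 1-bit.
double: tangent at (51, 26): λ = (3·51² + 27)/(2·26) ≡ 39/52. 52⁻¹ ≡ 52 (mod 53) since 52·52 = 2704 ≡ 1, so λ ≡ 39·52 ≡ 14.
  x = λ² - 51 - 51 = 196 - 102 ≡ 41; y = λ·(51 - 41) - 26 ≡ 8. → (41, 8)
add G: (41, 8) + (51, 26). λ = (26 - 8)/(51 - 41) ≡ 18/10 mod 53. 10⁻¹ ≡ 16 (mod 53), so λ ≡ 23.
  x = λ² - 41 - 51 = 529 - 92 ≡ 13; y = λ·(41 - 13) - 8 ≡ 0. → (13, 0)
double: (13, 0) + (13, 0): same x and y₁ ≡ -y₂, so the sum is O.

O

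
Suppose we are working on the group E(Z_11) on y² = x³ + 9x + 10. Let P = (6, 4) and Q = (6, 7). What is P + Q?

O

The two points share x = 6 and their y-coordinates satisfy 4 + 7 ≡ 0 (mod 11), so they are inverses. Their sum is the point at infinity.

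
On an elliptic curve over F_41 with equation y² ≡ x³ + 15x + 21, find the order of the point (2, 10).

2P: tangent at (2, 10): λ = (3·2² + 15)/(2·10) ≡ 27/20. 20⁻¹ ≡ 39 (mod 41), so λ ≡ 27·39 ≡ 28.
  x = λ² - 2 - 2 = 784 - 4 ≡ 1; y = λ·(2 - 1) - 10 ≡ 18. → (1, 18)
3P: (1, 18) + (2, 10). λ = (10 - 18)/(2 - 1) ≡ 33/1 mod 41. 1⁻¹ ≡ 1 (mod 41) since 1·1 = 1 ≡ 1, so λ ≡ 33.
  x = λ² - 1 - 2 = 1089 - 3 ≡ 20; y = λ·(1 - 20) - 18 ≡ 11. → (20, 11)
4P: (20, 11) + (2, 10). λ = (10 - 11)/(2 - 20) ≡ 40/23 mod 41. 23⁻¹ ≡ 25 (mod 41) since 23·25 = 575 ≡ 1, so λ ≡ 16.
  x = λ² - 20 - 2 = 256 - 22 ≡ 29; y = λ·(20 - 29) - 11 ≡ 9. → (29, 9)
5P: (29, 9) + (2, 10). λ = (10 - 9)/(2 - 29) ≡ 1/14 mod 41. 14⁻¹ ≡ 3 (mod 41), so λ ≡ 3.
  x = λ² - 29 - 2 = 9 - 31 ≡ 19; y = λ·(29 - 19) - 9 ≡ 21. → (19, 21)
6P: (19, 21) + (2, 10). λ = (10 - 21)/(2 - 19) ≡ 30/24 mod 41. 24⁻¹ ≡ 12 (mod 41), so λ ≡ 32.
  x = λ² - 19 - 2 = 1024 - 21 ≡ 19; y = λ·(19 - 19) - 21 ≡ 20. → (19, 20)
7P: (19, 20) + (2, 10). λ = (10 - 20)/(2 - 19) ≡ 31/24 mod 41. 24⁻¹ ≡ 12 (mod 41), so λ ≡ 3.
  x = λ² - 19 - 2 = 9 - 21 ≡ 29; y = λ·(19 - 29) - 20 ≡ 32. → (29, 32)
8P: (29, 32) + (2, 10). λ = (10 - 32)/(2 - 29) ≡ 19/14 mod 41. 14⁻¹ ≡ 3 (mod 41), so λ ≡ 16.
  x = λ² - 29 - 2 = 256 - 31 ≡ 20; y = λ·(29 - 20) - 32 ≡ 30. → (20, 30)
9P: (20, 30) + (2, 10). λ = (10 - 30)/(2 - 20) ≡ 21/23 mod 41. 23⁻¹ ≡ 25 (mod 41) since 23·25 = 575 ≡ 1, so λ ≡ 33.
  x = λ² - 20 - 2 = 1089 - 22 ≡ 1; y = λ·(20 - 1) - 30 ≡ 23. → (1, 23)
10P: (1, 23) + (2, 10). λ = (10 - 23)/(2 - 1) ≡ 28/1 mod 41. 1⁻¹ ≡ 1 (mod 41) since 1·1 = 1 ≡ 1, so λ ≡ 28.
  x = λ² - 1 - 2 = 784 - 3 ≡ 2; y = λ·(1 - 2) - 23 ≡ 31. → (2, 31)
11P: (2, 31) + (2, 10): same x and y₁ ≡ -y₂, so the sum is ∞.
11P = ∞, so the order is 11.

11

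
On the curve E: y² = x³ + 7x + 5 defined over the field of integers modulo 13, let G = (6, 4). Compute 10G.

(1, 0)

Double-and-add on 10 = (1010)₂. Start with G = (6, 4) for the leading 1-bit.
double: tangent at (6, 4): λ = (3·6² + 7)/(2·4) ≡ 11/8. 8⁻¹ ≡ 5 (mod 13) since 8·5 = 40 ≡ 1, so λ ≡ 11·5 ≡ 3.
  x = λ² - 6 - 6 = 9 - 12 ≡ 10; y = λ·(6 - 10) - 4 ≡ 10. → (10, 10)
double: tangent at (10, 10): λ = (3·10² + 7)/(2·10) ≡ 8/7. 7⁻¹ ≡ 2 (mod 13) since 7·2 = 14 ≡ 1, so λ ≡ 8·2 ≡ 3.
  x = λ² - 10 - 10 = 9 - 20 ≡ 2; y = λ·(10 - 2) - 10 ≡ 1. → (2, 1)
add G: (2, 1) + (6, 4). λ = (4 - 1)/(6 - 2) ≡ 3/4 mod 13. 4⁻¹ ≡ 10 (mod 13), so λ ≡ 4.
  x = λ² - 2 - 6 = 16 - 8 ≡ 8; y = λ·(2 - 8) - 1 ≡ 1. → (8, 1)
double: tangent at (8, 1): λ = (3·8² + 7)/(2·1) ≡ 4/2. 2⁻¹ ≡ 7 (mod 13), so λ ≡ 4·7 ≡ 2.
  x = λ² - 8 - 8 = 4 - 16 ≡ 1; y = λ·(8 - 1) - 1 ≡ 0. → (1, 0)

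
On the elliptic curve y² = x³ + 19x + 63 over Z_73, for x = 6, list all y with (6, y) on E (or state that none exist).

x³ + 19x + 63 = 393 ≡ 28 (mod 73).
28 is a non-residue mod 73; no y exists.

none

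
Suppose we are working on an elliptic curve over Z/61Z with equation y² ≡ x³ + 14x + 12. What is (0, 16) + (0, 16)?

(60, 34)

tangent at (0, 16): λ = (3·0² + 14)/(2·16) ≡ 14/32. 32⁻¹ ≡ 21 (mod 61) since 32·21 = 672 ≡ 1, so λ ≡ 14·21 ≡ 50.
  x = λ² - 0 - 0 = 2500 - 0 ≡ 60; y = λ·(0 - 60) - 16 ≡ 34. → (60, 34)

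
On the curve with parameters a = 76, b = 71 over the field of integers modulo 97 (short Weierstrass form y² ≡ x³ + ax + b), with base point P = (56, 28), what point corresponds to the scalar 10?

Double-and-add on 10 = (1010)₂. Start with P = (56, 28) for the leading 1-bit.
double: tangent at (56, 28): λ = (3·56² + 76)/(2·28) ≡ 75/56. 56⁻¹ ≡ 26 (mod 97), so λ ≡ 75·26 ≡ 10.
  x = λ² - 56 - 56 = 100 - 112 ≡ 85; y = λ·(56 - 85) - 28 ≡ 70. → (85, 70)
double: tangent at (85, 70): λ = (3·85² + 76)/(2·70) ≡ 23/43. 43⁻¹ ≡ 88 (mod 97) since 43·88 = 3784 ≡ 1, so λ ≡ 23·88 ≡ 84.
  x = λ² - 85 - 85 = 7056 - 170 ≡ 96; y = λ·(85 - 96) - 70 ≡ 73. → (96, 73)
add P: (96, 73) + (56, 28). λ = (28 - 73)/(56 - 96) ≡ 52/57 mod 97. 57⁻¹ ≡ 80 (mod 97), so λ ≡ 86.
  x = λ² - 96 - 56 = 7396 - 152 ≡ 66; y = λ·(96 - 66) - 73 ≡ 82. → (66, 82)
double: tangent at (66, 82): λ = (3·66² + 76)/(2·82) ≡ 49/67. 67⁻¹ ≡ 42 (mod 97) since 67·42 = 2814 ≡ 1, so λ ≡ 49·42 ≡ 21.
  x = λ² - 66 - 66 = 441 - 132 ≡ 18; y = λ·(66 - 18) - 82 ≡ 53. → (18, 53)

(18, 53)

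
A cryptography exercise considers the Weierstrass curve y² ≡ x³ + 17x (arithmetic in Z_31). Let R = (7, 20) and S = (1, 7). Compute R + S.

(7, 20) + (1, 7). λ = (7 - 20)/(1 - 7) ≡ 18/25 mod 31. 25⁻¹ ≡ 5 (mod 31), so λ ≡ 28.
  x = λ² - 7 - 1 = 784 - 8 ≡ 1; y = λ·(7 - 1) - 20 ≡ 24. → (1, 24)

(1, 24)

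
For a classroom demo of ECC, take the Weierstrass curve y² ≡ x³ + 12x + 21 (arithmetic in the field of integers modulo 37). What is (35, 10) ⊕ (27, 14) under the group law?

(3, 11)

(35, 10) + (27, 14). λ = (14 - 10)/(27 - 35) ≡ 4/29 mod 37. 29⁻¹ ≡ 23 (mod 37) since 29·23 = 667 ≡ 1, so λ ≡ 18.
  x = λ² - 35 - 27 = 324 - 62 ≡ 3; y = λ·(35 - 3) - 10 ≡ 11. → (3, 11)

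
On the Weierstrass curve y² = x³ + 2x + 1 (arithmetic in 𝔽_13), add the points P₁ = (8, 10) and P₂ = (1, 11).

(8, 10) + (1, 11). λ = (11 - 10)/(1 - 8) ≡ 1/6 mod 13. 6⁻¹ ≡ 11 (mod 13), so λ ≡ 11.
  x = λ² - 8 - 1 = 121 - 9 ≡ 8; y = λ·(8 - 8) - 10 ≡ 3. → (8, 3)

(8, 3)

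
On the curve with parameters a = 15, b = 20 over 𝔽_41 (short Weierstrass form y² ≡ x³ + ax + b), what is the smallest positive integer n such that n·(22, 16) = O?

11

2P: tangent at (22, 16): λ = (3·22² + 15)/(2·16) ≡ 32/32. 32⁻¹ ≡ 9 (mod 41), so λ ≡ 32·9 ≡ 1.
  x = λ² - 22 - 22 = 1 - 44 ≡ 39; y = λ·(22 - 39) - 16 ≡ 8. → (39, 8)
3P: (39, 8) + (22, 16). λ = (16 - 8)/(22 - 39) ≡ 8/24 mod 41. 24⁻¹ ≡ 12 (mod 41) since 24·12 = 288 ≡ 1, so λ ≡ 14.
  x = λ² - 39 - 22 = 196 - 61 ≡ 12; y = λ·(39 - 12) - 8 ≡ 1. → (12, 1)
4P: (12, 1) + (22, 16). λ = (16 - 1)/(22 - 12) ≡ 15/10 mod 41. 10⁻¹ ≡ 37 (mod 41), so λ ≡ 22.
  x = λ² - 12 - 22 = 484 - 34 ≡ 40; y = λ·(12 - 40) - 1 ≡ 39. → (40, 39)
5P: (40, 39) + (22, 16). λ = (16 - 39)/(22 - 40) ≡ 18/23 mod 41. 23⁻¹ ≡ 25 (mod 41), so λ ≡ 40.
  x = λ² - 40 - 22 = 1600 - 62 ≡ 21; y = λ·(40 - 21) - 39 ≡ 24. → (21, 24)
6P: (21, 24) + (22, 16). λ = (16 - 24)/(22 - 21) ≡ 33/1 mod 41. 1⁻¹ ≡ 1 (mod 41), so λ ≡ 33.
  x = λ² - 21 - 22 = 1089 - 43 ≡ 21; y = λ·(21 - 21) - 24 ≡ 17. → (21, 17)
7P: (21, 17) + (22, 16). λ = (16 - 17)/(22 - 21) ≡ 40/1 mod 41. 1⁻¹ ≡ 1 (mod 41) since 1·1 = 1 ≡ 1, so λ ≡ 40.
  x = λ² - 21 - 22 = 1600 - 43 ≡ 40; y = λ·(21 - 40) - 17 ≡ 2. → (40, 2)
8P: (40, 2) + (22, 16). λ = (16 - 2)/(22 - 40) ≡ 14/23 mod 41. 23⁻¹ ≡ 25 (mod 41), so λ ≡ 22.
  x = λ² - 40 - 22 = 484 - 62 ≡ 12; y = λ·(40 - 12) - 2 ≡ 40. → (12, 40)
9P: (12, 40) + (22, 16). λ = (16 - 40)/(22 - 12) ≡ 17/10 mod 41. 10⁻¹ ≡ 37 (mod 41) since 10·37 = 370 ≡ 1, so λ ≡ 14.
  x = λ² - 12 - 22 = 196 - 34 ≡ 39; y = λ·(12 - 39) - 40 ≡ 33. → (39, 33)
10P: (39, 33) + (22, 16). λ = (16 - 33)/(22 - 39) ≡ 24/24 mod 41. 24⁻¹ ≡ 12 (mod 41) since 24·12 = 288 ≡ 1, so λ ≡ 1.
  x = λ² - 39 - 22 = 1 - 61 ≡ 22; y = λ·(39 - 22) - 33 ≡ 25. → (22, 25)
11P: (22, 25) + (22, 16): same x and y₁ ≡ -y₂, so the sum is O.
11P = O, so the order is 11.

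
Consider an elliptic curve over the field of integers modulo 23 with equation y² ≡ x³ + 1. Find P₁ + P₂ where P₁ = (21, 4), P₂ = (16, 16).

(12, 2)

(21, 4) + (16, 16). λ = (16 - 4)/(16 - 21) ≡ 12/18 mod 23. 18⁻¹ ≡ 9 (mod 23), so λ ≡ 16.
  x = λ² - 21 - 16 = 256 - 37 ≡ 12; y = λ·(21 - 12) - 4 ≡ 2. → (12, 2)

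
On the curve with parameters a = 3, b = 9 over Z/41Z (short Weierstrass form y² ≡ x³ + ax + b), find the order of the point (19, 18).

3

2P: tangent at (19, 18): λ = (3·19² + 3)/(2·18) ≡ 20/36. 36⁻¹ ≡ 8 (mod 41) since 36·8 = 288 ≡ 1, so λ ≡ 20·8 ≡ 37.
  x = λ² - 19 - 19 = 1369 - 38 ≡ 19; y = λ·(19 - 19) - 18 ≡ 23. → (19, 23)
3P: (19, 23) + (19, 18): same x and y₁ ≡ -y₂, so the sum is O.
3P = O, so the order is 3.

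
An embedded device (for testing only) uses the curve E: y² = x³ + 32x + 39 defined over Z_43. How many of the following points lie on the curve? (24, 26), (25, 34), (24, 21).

(24, 26): 26² ≡ 31, rhs ≡ 11 → off.
(25, 34): 34² ≡ 38, rhs ≡ 38 → on.
(24, 21): 21² ≡ 11, rhs ≡ 11 → on.

2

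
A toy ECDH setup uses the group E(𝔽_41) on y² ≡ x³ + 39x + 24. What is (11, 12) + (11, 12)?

(10, 15)

tangent at (11, 12): λ = (3·11² + 39)/(2·12) ≡ 33/24. 24⁻¹ ≡ 12 (mod 41) since 24·12 = 288 ≡ 1, so λ ≡ 33·12 ≡ 27.
  x = λ² - 11 - 11 = 729 - 22 ≡ 10; y = λ·(11 - 10) - 12 ≡ 15. → (10, 15)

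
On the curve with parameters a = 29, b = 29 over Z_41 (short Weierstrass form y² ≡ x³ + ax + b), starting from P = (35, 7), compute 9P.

Double-and-add on 9 = (1001)₂. Start with P = (35, 7) for the leading 1-bit.
double: tangent at (35, 7): λ = (3·35² + 29)/(2·7) ≡ 14/14. 14⁻¹ ≡ 3 (mod 41), so λ ≡ 14·3 ≡ 1.
  x = λ² - 35 - 35 = 1 - 70 ≡ 13; y = λ·(35 - 13) - 7 ≡ 15. → (13, 15)
double: tangent at (13, 15): λ = (3·13² + 29)/(2·15) ≡ 3/30. 30⁻¹ ≡ 26 (mod 41), so λ ≡ 3·26 ≡ 37.
  x = λ² - 13 - 13 = 1369 - 26 ≡ 31; y = λ·(13 - 31) - 15 ≡ 16. → (31, 16)
double: tangent at (31, 16): λ = (3·31² + 29)/(2·16) ≡ 1/32. 32⁻¹ ≡ 9 (mod 41) since 32·9 = 288 ≡ 1, so λ ≡ 1·9 ≡ 9.
  x = λ² - 31 - 31 = 81 - 62 ≡ 19; y = λ·(31 - 19) - 16 ≡ 10. → (19, 10)
add P: (19, 10) + (35, 7). λ = (7 - 10)/(35 - 19) ≡ 38/16 mod 41. 16⁻¹ ≡ 18 (mod 41), so λ ≡ 28.
  x = λ² - 19 - 35 = 784 - 54 ≡ 33; y = λ·(19 - 33) - 10 ≡ 8. → (33, 8)

(33, 8)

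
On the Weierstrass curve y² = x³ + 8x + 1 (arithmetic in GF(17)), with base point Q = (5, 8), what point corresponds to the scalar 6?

Repeated addition: build up to 6Q.
2Q: tangent at (5, 8): λ = (3·5² + 8)/(2·8) ≡ 15/16. 16⁻¹ ≡ 16 (mod 17), so λ ≡ 15·16 ≡ 2.
  x = λ² - 5 - 5 = 4 - 10 ≡ 11; y = λ·(5 - 11) - 8 ≡ 14. → (11, 14)
3Q: (11, 14) + (5, 8). λ = (8 - 14)/(5 - 11) ≡ 11/11 mod 17. 11⁻¹ ≡ 14 (mod 17) since 11·14 = 154 ≡ 1, so λ ≡ 1.
  x = λ² - 11 - 5 = 1 - 16 ≡ 2; y = λ·(11 - 2) - 14 ≡ 12. → (2, 12)
4Q: (2, 12) + (5, 8). λ = (8 - 12)/(5 - 2) ≡ 13/3 mod 17. 3⁻¹ ≡ 6 (mod 17), so λ ≡ 10.
  x = λ² - 2 - 5 = 100 - 7 ≡ 8; y = λ·(2 - 8) - 12 ≡ 13. → (8, 13)
5Q: (8, 13) + (5, 8). λ = (8 - 13)/(5 - 8) ≡ 12/14 mod 17. 14⁻¹ ≡ 11 (mod 17), so λ ≡ 13.
  x = λ² - 8 - 5 = 169 - 13 ≡ 3; y = λ·(8 - 3) - 13 ≡ 1. → (3, 1)
6Q: (3, 1) + (5, 8). λ = (8 - 1)/(5 - 3) ≡ 7/2 mod 17. 2⁻¹ ≡ 9 (mod 17), so λ ≡ 12.
  x = λ² - 3 - 5 = 144 - 8 ≡ 0; y = λ·(3 - 0) - 1 ≡ 1. → (0, 1)

(0, 1)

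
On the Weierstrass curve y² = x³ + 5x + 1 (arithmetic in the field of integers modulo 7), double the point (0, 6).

tangent at (0, 6): λ = (3·0² + 5)/(2·6) ≡ 5/5. 5⁻¹ ≡ 3 (mod 7), so λ ≡ 5·3 ≡ 1.
  x = λ² - 0 - 0 = 1 - 0 ≡ 1; y = λ·(0 - 1) - 6 ≡ 0. → (1, 0)

(1, 0)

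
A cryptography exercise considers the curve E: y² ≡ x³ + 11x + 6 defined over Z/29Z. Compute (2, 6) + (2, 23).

The two points share x = 2 and their y-coordinates satisfy 6 + 23 ≡ 0 (mod 29), so they are inverses. Their sum is O.

O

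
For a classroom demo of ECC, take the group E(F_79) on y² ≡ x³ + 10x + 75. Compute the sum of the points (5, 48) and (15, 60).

(5, 48) + (15, 60). λ = (60 - 48)/(15 - 5) ≡ 12/10 mod 79. 10⁻¹ ≡ 8 (mod 79), so λ ≡ 17.
  x = λ² - 5 - 15 = 289 - 20 ≡ 32; y = λ·(5 - 32) - 48 ≡ 46. → (32, 46)

(32, 46)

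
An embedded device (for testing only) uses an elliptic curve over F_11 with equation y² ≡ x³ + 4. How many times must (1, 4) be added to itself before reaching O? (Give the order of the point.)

2P: tangent at (1, 4): λ = (3·1² + 0)/(2·4) ≡ 3/8. 8⁻¹ ≡ 7 (mod 11), so λ ≡ 3·7 ≡ 10.
  x = λ² - 1 - 1 = 100 - 2 ≡ 10; y = λ·(1 - 10) - 4 ≡ 5. → (10, 5)
3P: (10, 5) + (1, 4). λ = (4 - 5)/(1 - 10) ≡ 10/2 mod 11. 2⁻¹ ≡ 6 (mod 11), so λ ≡ 5.
  x = λ² - 10 - 1 = 25 - 11 ≡ 3; y = λ·(10 - 3) - 5 ≡ 8. → (3, 8)
4P: (3, 8) + (1, 4). λ = (4 - 8)/(1 - 3) ≡ 7/9 mod 11. 9⁻¹ ≡ 5 (mod 11) since 9·5 = 45 ≡ 1, so λ ≡ 2.
  x = λ² - 3 - 1 = 4 - 4 ≡ 0; y = λ·(3 - 0) - 8 ≡ 9. → (0, 9)
5P: (0, 9) + (1, 4). λ = (4 - 9)/(1 - 0) ≡ 6/1 mod 11. 1⁻¹ ≡ 1 (mod 11), so λ ≡ 6.
  x = λ² - 0 - 1 = 36 - 1 ≡ 2; y = λ·(0 - 2) - 9 ≡ 1. → (2, 1)
6P: (2, 1) + (1, 4). λ = (4 - 1)/(1 - 2) ≡ 3/10 mod 11. 10⁻¹ ≡ 10 (mod 11) since 10·10 = 100 ≡ 1, so λ ≡ 8.
  x = λ² - 2 - 1 = 64 - 3 ≡ 6; y = λ·(2 - 6) - 1 ≡ 0. → (6, 0)
7P: (6, 0) + (1, 4). λ = (4 - 0)/(1 - 6) ≡ 4/6 mod 11. 6⁻¹ ≡ 2 (mod 11), so λ ≡ 8.
  x = λ² - 6 - 1 = 64 - 7 ≡ 2; y = λ·(6 - 2) - 0 ≡ 10. → (2, 10)
8P: (2, 10) + (1, 4). λ = (4 - 10)/(1 - 2) ≡ 5/10 mod 11. 10⁻¹ ≡ 10 (mod 11) since 10·10 = 100 ≡ 1, so λ ≡ 6.
  x = λ² - 2 - 1 = 36 - 3 ≡ 0; y = λ·(2 - 0) - 10 ≡ 2. → (0, 2)
9P: (0, 2) + (1, 4). λ = (4 - 2)/(1 - 0) ≡ 2/1 mod 11. 1⁻¹ ≡ 1 (mod 11), so λ ≡ 2.
  x = λ² - 0 - 1 = 4 - 1 ≡ 3; y = λ·(0 - 3) - 2 ≡ 3. → (3, 3)
10P: (3, 3) + (1, 4). λ = (4 - 3)/(1 - 3) ≡ 1/9 mod 11. 9⁻¹ ≡ 5 (mod 11) since 9·5 = 45 ≡ 1, so λ ≡ 5.
  x = λ² - 3 - 1 = 25 - 4 ≡ 10; y = λ·(3 - 10) - 3 ≡ 6. → (10, 6)
11P: (10, 6) + (1, 4). λ = (4 - 6)/(1 - 10) ≡ 9/2 mod 11. 2⁻¹ ≡ 6 (mod 11) since 2·6 = 12 ≡ 1, so λ ≡ 10.
  x = λ² - 10 - 1 = 100 - 11 ≡ 1; y = λ·(10 - 1) - 6 ≡ 7. → (1, 7)
12P: (1, 7) + (1, 4): same x and y₁ ≡ -y₂, so the sum is O.
12P = O, so the order is 12.

12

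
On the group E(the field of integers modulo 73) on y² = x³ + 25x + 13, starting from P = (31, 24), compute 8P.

(67, 31)

Double-and-add on 8 = (1000)₂. Start with P = (31, 24) for the leading 1-bit.
double: tangent at (31, 24): λ = (3·31² + 25)/(2·24) ≡ 61/48. 48⁻¹ ≡ 35 (mod 73) since 48·35 = 1680 ≡ 1, so λ ≡ 61·35 ≡ 18.
  x = λ² - 31 - 31 = 324 - 62 ≡ 43; y = λ·(31 - 43) - 24 ≡ 52. → (43, 52)
double: tangent at (43, 52): λ = (3·43² + 25)/(2·52) ≡ 24/31. 31⁻¹ ≡ 33 (mod 73), so λ ≡ 24·33 ≡ 62.
  x = λ² - 43 - 43 = 3844 - 86 ≡ 35; y = λ·(43 - 35) - 52 ≡ 6. → (35, 6)
double: tangent at (35, 6): λ = (3·35² + 25)/(2·6) ≡ 50/12. 12⁻¹ ≡ 67 (mod 73) since 12·67 = 804 ≡ 1, so λ ≡ 50·67 ≡ 65.
  x = λ² - 35 - 35 = 4225 - 70 ≡ 67; y = λ·(35 - 67) - 6 ≡ 31. → (67, 31)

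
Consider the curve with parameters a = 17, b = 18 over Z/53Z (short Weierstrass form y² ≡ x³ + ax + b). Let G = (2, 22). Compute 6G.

(45, 18)

Double-and-add on 6 = (110)₂. Start with G = (2, 22) for the leading 1-bit.
double: tangent at (2, 22): λ = (3·2² + 17)/(2·22) ≡ 29/44. 44⁻¹ ≡ 47 (mod 53), so λ ≡ 29·47 ≡ 38.
  x = λ² - 2 - 2 = 1444 - 4 ≡ 9; y = λ·(2 - 9) - 22 ≡ 30. → (9, 30)
add G: (9, 30) + (2, 22). λ = (22 - 30)/(2 - 9) ≡ 45/46 mod 53. 46⁻¹ ≡ 15 (mod 53), so λ ≡ 39.
  x = λ² - 9 - 2 = 1521 - 11 ≡ 26; y = λ·(9 - 26) - 30 ≡ 49. → (26, 49)
double: tangent at (26, 49): λ = (3·26² + 17)/(2·49) ≡ 31/45. 45⁻¹ ≡ 33 (mod 53), so λ ≡ 31·33 ≡ 16.
  x = λ² - 26 - 26 = 256 - 52 ≡ 45; y = λ·(26 - 45) - 49 ≡ 18. → (45, 18)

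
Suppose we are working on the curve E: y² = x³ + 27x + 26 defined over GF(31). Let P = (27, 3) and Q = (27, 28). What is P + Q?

The two points share x = 27 and their y-coordinates satisfy 3 + 28 ≡ 0 (mod 31), so they are inverses. Their sum is the point at infinity.

O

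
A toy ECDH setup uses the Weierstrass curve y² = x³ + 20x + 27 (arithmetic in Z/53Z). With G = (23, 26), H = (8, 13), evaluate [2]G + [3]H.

First 2G:
Repeated addition: build up to 2G.
2G: tangent at (23, 26): λ = (3·23² + 20)/(2·26) ≡ 17/52. 52⁻¹ ≡ 52 (mod 53) since 52·52 = 2704 ≡ 1, so λ ≡ 17·52 ≡ 36.
  x = λ² - 23 - 23 = 1296 - 46 ≡ 31; y = λ·(23 - 31) - 26 ≡ 4. → (31, 4)
2G = (31, 4).
Next 3H:
Repeated addition: build up to 3H.
2H: tangent at (8, 13): λ = (3·8² + 20)/(2·13) ≡ 0/26. 26⁻¹ ≡ 51 (mod 53), so λ ≡ 0·51 ≡ 0.
  x = λ² - 8 - 8 = 0 - 16 ≡ 37; y = λ·(8 - 37) - 13 ≡ 40. → (37, 40)
3H: (37, 40) + (8, 13). λ = (13 - 40)/(8 - 37) ≡ 26/24 mod 53. 24⁻¹ ≡ 42 (mod 53) since 24·42 = 1008 ≡ 1, so λ ≡ 32.
  x = λ² - 37 - 8 = 1024 - 45 ≡ 25; y = λ·(37 - 25) - 40 ≡ 26. → (25, 26)
3H = (25, 26).
Finally 2G + 3H:
(31, 4) + (25, 26). λ = (26 - 4)/(25 - 31) ≡ 22/47 mod 53. 47⁻¹ ≡ 44 (mod 53) since 47·44 = 2068 ≡ 1, so λ ≡ 14.
  x = λ² - 31 - 25 = 196 - 56 ≡ 34; y = λ·(31 - 34) - 4 ≡ 7. → (34, 7)

(34, 7)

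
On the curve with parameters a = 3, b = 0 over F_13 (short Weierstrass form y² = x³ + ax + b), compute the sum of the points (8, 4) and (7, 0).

(8, 4) + (7, 0). λ = (0 - 4)/(7 - 8) ≡ 9/12 mod 13. 12⁻¹ ≡ 12 (mod 13) since 12·12 = 144 ≡ 1, so λ ≡ 4.
  x = λ² - 8 - 7 = 16 - 15 ≡ 1; y = λ·(8 - 1) - 4 ≡ 11. → (1, 11)

(1, 11)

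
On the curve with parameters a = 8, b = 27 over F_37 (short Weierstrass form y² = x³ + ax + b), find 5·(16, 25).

Write P = (16, 25).
Double-and-add on 5 = (101)₂. Start with P = (16, 25) for the leading 1-bit.
double: tangent at (16, 25): λ = (3·16² + 8)/(2·25) ≡ 36/13. 13⁻¹ ≡ 20 (mod 37) since 13·20 = 260 ≡ 1, so λ ≡ 36·20 ≡ 17.
  x = λ² - 16 - 16 = 289 - 32 ≡ 35; y = λ·(16 - 35) - 25 ≡ 22. → (35, 22)
double: tangent at (35, 22): λ = (3·35² + 8)/(2·22) ≡ 20/7. 7⁻¹ ≡ 16 (mod 37) since 7·16 = 112 ≡ 1, so λ ≡ 20·16 ≡ 24.
  x = λ² - 35 - 35 = 576 - 70 ≡ 25; y = λ·(35 - 25) - 22 ≡ 33. → (25, 33)
add P: (25, 33) + (16, 25). λ = (25 - 33)/(16 - 25) ≡ 29/28 mod 37. 28⁻¹ ≡ 4 (mod 37) since 28·4 = 112 ≡ 1, so λ ≡ 5.
  x = λ² - 25 - 16 = 25 - 41 ≡ 21; y = λ·(25 - 21) - 33 ≡ 24. → (21, 24)

(21, 24)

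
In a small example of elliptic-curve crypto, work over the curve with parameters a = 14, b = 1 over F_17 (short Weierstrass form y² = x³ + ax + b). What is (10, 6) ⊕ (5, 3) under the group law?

(1, 13)

(10, 6) + (5, 3). λ = (3 - 6)/(5 - 10) ≡ 14/12 mod 17. 12⁻¹ ≡ 10 (mod 17) since 12·10 = 120 ≡ 1, so λ ≡ 4.
  x = λ² - 10 - 5 = 16 - 15 ≡ 1; y = λ·(10 - 1) - 6 ≡ 13. → (1, 13)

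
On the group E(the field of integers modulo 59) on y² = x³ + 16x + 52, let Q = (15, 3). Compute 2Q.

(19, 28)

tangent at (15, 3): λ = (3·15² + 16)/(2·3) ≡ 42/6. 6⁻¹ ≡ 10 (mod 59), so λ ≡ 42·10 ≡ 7.
  x = λ² - 15 - 15 = 49 - 30 ≡ 19; y = λ·(15 - 19) - 3 ≡ 28. → (19, 28)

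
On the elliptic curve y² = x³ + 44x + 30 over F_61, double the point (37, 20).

tangent at (37, 20): λ = (3·37² + 44)/(2·20) ≡ 3/40. 40⁻¹ ≡ 29 (mod 61), so λ ≡ 3·29 ≡ 26.
  x = λ² - 37 - 37 = 676 - 74 ≡ 53; y = λ·(37 - 53) - 20 ≡ 52. → (53, 52)

(53, 52)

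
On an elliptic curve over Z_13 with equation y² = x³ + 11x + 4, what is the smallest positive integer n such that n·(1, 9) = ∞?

2P: tangent at (1, 9): λ = (3·1² + 11)/(2·9) ≡ 1/5. 5⁻¹ ≡ 8 (mod 13), so λ ≡ 1·8 ≡ 8.
  x = λ² - 1 - 1 = 64 - 2 ≡ 10; y = λ·(1 - 10) - 9 ≡ 10. → (10, 10)
3P: (10, 10) + (1, 9). λ = (9 - 10)/(1 - 10) ≡ 12/4 mod 13. 4⁻¹ ≡ 10 (mod 13) since 4·10 = 40 ≡ 1, so λ ≡ 3.
  x = λ² - 10 - 1 = 9 - 11 ≡ 11; y = λ·(10 - 11) - 10 ≡ 0. → (11, 0)
4P: (11, 0) + (1, 9). λ = (9 - 0)/(1 - 11) ≡ 9/3 mod 13. 3⁻¹ ≡ 9 (mod 13) since 3·9 = 27 ≡ 1, so λ ≡ 3.
  x = λ² - 11 - 1 = 9 - 12 ≡ 10; y = λ·(11 - 10) - 0 ≡ 3. → (10, 3)
5P: (10, 3) + (1, 9). λ = (9 - 3)/(1 - 10) ≡ 6/4 mod 13. 4⁻¹ ≡ 10 (mod 13) since 4·10 = 40 ≡ 1, so λ ≡ 8.
  x = λ² - 10 - 1 = 64 - 11 ≡ 1; y = λ·(10 - 1) - 3 ≡ 4. → (1, 4)
6P: (1, 4) + (1, 9): same x and y₁ ≡ -y₂, so the sum is ∞.
6P = ∞, so the order is 6.

6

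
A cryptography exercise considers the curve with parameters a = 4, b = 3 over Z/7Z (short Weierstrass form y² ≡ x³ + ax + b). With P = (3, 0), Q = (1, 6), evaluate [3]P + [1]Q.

First 3P:
Repeated addition: build up to 3P.
2P: (3, 0) + (3, 0): same x and y₁ ≡ -y₂, so the sum is 𝒪.
3P: 𝒪 + (3, 0) = (3, 0) (identity).
3P = (3, 0).
Finally 3P + Q:
(3, 0) + (1, 6). λ = (6 - 0)/(1 - 3) ≡ 6/5 mod 7. 5⁻¹ ≡ 3 (mod 7), so λ ≡ 4.
  x = λ² - 3 - 1 = 16 - 4 ≡ 5; y = λ·(3 - 5) - 0 ≡ 6. → (5, 6)

(5, 6)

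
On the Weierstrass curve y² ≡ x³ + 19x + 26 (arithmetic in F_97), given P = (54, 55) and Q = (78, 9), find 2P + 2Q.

First 2P:
Repeated addition: build up to 2P.
2P: tangent at (54, 55): λ = (3·54² + 19)/(2·55) ≡ 37/13. 13⁻¹ ≡ 15 (mod 97) since 13·15 = 195 ≡ 1, so λ ≡ 37·15 ≡ 70.
  x = λ² - 54 - 54 = 4900 - 108 ≡ 39; y = λ·(54 - 39) - 55 ≡ 25. → (39, 25)
2P = (39, 25).
Next 2Q:
Repeated addition: build up to 2Q.
2Q: tangent at (78, 9): λ = (3·78² + 19)/(2·9) ≡ 35/18. 18⁻¹ ≡ 27 (mod 97), so λ ≡ 35·27 ≡ 72.
  x = λ² - 78 - 78 = 5184 - 156 ≡ 81; y = λ·(78 - 81) - 9 ≡ 66. → (81, 66)
2Q = (81, 66).
Finally 2P + 2Q:
(39, 25) + (81, 66). λ = (66 - 25)/(81 - 39) ≡ 41/42 mod 97. 42⁻¹ ≡ 67 (mod 97) since 42·67 = 2814 ≡ 1, so λ ≡ 31.
  x = λ² - 39 - 81 = 961 - 120 ≡ 65; y = λ·(39 - 65) - 25 ≡ 42. → (65, 42)

(65, 42)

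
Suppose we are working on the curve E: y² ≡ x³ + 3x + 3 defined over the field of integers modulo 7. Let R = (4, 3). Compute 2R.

(3, 2)

tangent at (4, 3): λ = (3·4² + 3)/(2·3) ≡ 2/6. 6⁻¹ ≡ 6 (mod 7), so λ ≡ 2·6 ≡ 5.
  x = λ² - 4 - 4 = 25 - 8 ≡ 3; y = λ·(4 - 3) - 3 ≡ 2. → (3, 2)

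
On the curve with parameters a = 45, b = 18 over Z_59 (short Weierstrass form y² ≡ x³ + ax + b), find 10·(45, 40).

Write Q = (45, 40).
Repeated addition: build up to 10Q.
2Q: tangent at (45, 40): λ = (3·45² + 45)/(2·40) ≡ 43/21. 21⁻¹ ≡ 45 (mod 59) since 21·45 = 945 ≡ 1, so λ ≡ 43·45 ≡ 47.
  x = λ² - 45 - 45 = 2209 - 90 ≡ 54; y = λ·(45 - 54) - 40 ≡ 9. → (54, 9)
3Q: (54, 9) + (45, 40). λ = (40 - 9)/(45 - 54) ≡ 31/50 mod 59. 50⁻¹ ≡ 13 (mod 59) since 50·13 = 650 ≡ 1, so λ ≡ 49.
  x = λ² - 54 - 45 = 2401 - 99 ≡ 1; y = λ·(54 - 1) - 9 ≡ 51. → (1, 51)
4Q: (1, 51) + (45, 40). λ = (40 - 51)/(45 - 1) ≡ 48/44 mod 59. 44⁻¹ ≡ 55 (mod 59), so λ ≡ 44.
  x = λ² - 1 - 45 = 1936 - 46 ≡ 2; y = λ·(1 - 2) - 51 ≡ 23. → (2, 23)
5Q: (2, 23) + (45, 40). λ = (40 - 23)/(45 - 2) ≡ 17/43 mod 59. 43⁻¹ ≡ 11 (mod 59) since 43·11 = 473 ≡ 1, so λ ≡ 10.
  x = λ² - 2 - 45 = 100 - 47 ≡ 53; y = λ·(2 - 53) - 23 ≡ 57. → (53, 57)
6Q: (53, 57) + (45, 40). λ = (40 - 57)/(45 - 53) ≡ 42/51 mod 59. 51⁻¹ ≡ 22 (mod 59) since 51·22 = 1122 ≡ 1, so λ ≡ 39.
  x = λ² - 53 - 45 = 1521 - 98 ≡ 7; y = λ·(53 - 7) - 57 ≡ 26. → (7, 26)
7Q: (7, 26) + (45, 40). λ = (40 - 26)/(45 - 7) ≡ 14/38 mod 59. 38⁻¹ ≡ 14 (mod 59), so λ ≡ 19.
  x = λ² - 7 - 45 = 361 - 52 ≡ 14; y = λ·(7 - 14) - 26 ≡ 18. → (14, 18)
8Q: (14, 18) + (45, 40). λ = (40 - 18)/(45 - 14) ≡ 22/31 mod 59. 31⁻¹ ≡ 40 (mod 59), so λ ≡ 54.
  x = λ² - 14 - 45 = 2916 - 59 ≡ 25; y = λ·(14 - 25) - 18 ≡ 37. → (25, 37)
9Q: (25, 37) + (45, 40). λ = (40 - 37)/(45 - 25) ≡ 3/20 mod 59. 20⁻¹ ≡ 3 (mod 59), so λ ≡ 9.
  x = λ² - 25 - 45 = 81 - 70 ≡ 11; y = λ·(25 - 11) - 37 ≡ 30. → (11, 30)
10Q: (11, 30) + (45, 40). λ = (40 - 30)/(45 - 11) ≡ 10/34 mod 59. 34⁻¹ ≡ 33 (mod 59) since 34·33 = 1122 ≡ 1, so λ ≡ 35.
  x = λ² - 11 - 45 = 1225 - 56 ≡ 48; y = λ·(11 - 48) - 30 ≡ 32. → (48, 32)

(48, 32)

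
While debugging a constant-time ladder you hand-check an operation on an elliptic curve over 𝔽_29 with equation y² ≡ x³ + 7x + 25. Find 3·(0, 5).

Write G = (0, 5).
Repeated addition: build up to 3G.
2G: tangent at (0, 5): λ = (3·0² + 7)/(2·5) ≡ 7/10. 10⁻¹ ≡ 3 (mod 29), so λ ≡ 7·3 ≡ 21.
  x = λ² - 0 - 0 = 441 - 0 ≡ 6; y = λ·(0 - 6) - 5 ≡ 14. → (6, 14)
3G: (6, 14) + (0, 5). λ = (5 - 14)/(0 - 6) ≡ 20/23 mod 29. 23⁻¹ ≡ 24 (mod 29) since 23·24 = 552 ≡ 1, so λ ≡ 16.
  x = λ² - 6 - 0 = 256 - 6 ≡ 18; y = λ·(6 - 18) - 14 ≡ 26. → (18, 26)

(18, 26)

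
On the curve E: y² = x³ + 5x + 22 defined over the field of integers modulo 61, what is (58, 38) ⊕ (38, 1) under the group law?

(58, 38) + (38, 1). λ = (1 - 38)/(38 - 58) ≡ 24/41 mod 61. 41⁻¹ ≡ 3 (mod 61), so λ ≡ 11.
  x = λ² - 58 - 38 = 121 - 96 ≡ 25; y = λ·(58 - 25) - 38 ≡ 20. → (25, 20)

(25, 20)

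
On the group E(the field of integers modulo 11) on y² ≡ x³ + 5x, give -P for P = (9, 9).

(9, 2)

-(9, 9) = (9, -9 mod 11) = (9, 2).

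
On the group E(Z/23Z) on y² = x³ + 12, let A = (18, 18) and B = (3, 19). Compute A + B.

(11, 3)

(18, 18) + (3, 19). λ = (19 - 18)/(3 - 18) ≡ 1/8 mod 23. 8⁻¹ ≡ 3 (mod 23), so λ ≡ 3.
  x = λ² - 18 - 3 = 9 - 21 ≡ 11; y = λ·(18 - 11) - 18 ≡ 3. → (11, 3)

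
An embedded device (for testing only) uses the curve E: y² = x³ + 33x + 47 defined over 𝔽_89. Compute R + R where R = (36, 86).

tangent at (36, 86): λ = (3·36² + 33)/(2·86) ≡ 5/83. 83⁻¹ ≡ 74 (mod 89), so λ ≡ 5·74 ≡ 14.
  x = λ² - 36 - 36 = 196 - 72 ≡ 35; y = λ·(36 - 35) - 86 ≡ 17. → (35, 17)

(35, 17)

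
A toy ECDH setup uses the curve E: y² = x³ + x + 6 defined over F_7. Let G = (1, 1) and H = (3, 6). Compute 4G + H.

(1, 6)

First 4G:
Repeated addition: build up to 4G.
2G: tangent at (1, 1): λ = (3·1² + 1)/(2·1) ≡ 4/2. 2⁻¹ ≡ 4 (mod 7), so λ ≡ 4·4 ≡ 2.
  x = λ² - 1 - 1 = 4 - 2 ≡ 2; y = λ·(1 - 2) - 1 ≡ 4. → (2, 4)
3G: (2, 4) + (1, 1). λ = (1 - 4)/(1 - 2) ≡ 4/6 mod 7. 6⁻¹ ≡ 6 (mod 7), so λ ≡ 3.
  x = λ² - 2 - 1 = 9 - 3 ≡ 6; y = λ·(2 - 6) - 4 ≡ 5. → (6, 5)
4G: (6, 5) + (1, 1). λ = (1 - 5)/(1 - 6) ≡ 3/2 mod 7. 2⁻¹ ≡ 4 (mod 7), so λ ≡ 5.
  x = λ² - 6 - 1 = 25 - 7 ≡ 4; y = λ·(6 - 4) - 5 ≡ 5. → (4, 5)
4G = (4, 5).
Finally 4G + H:
(4, 5) + (3, 6). λ = (6 - 5)/(3 - 4) ≡ 1/6 mod 7. 6⁻¹ ≡ 6 (mod 7), so λ ≡ 6.
  x = λ² - 4 - 3 = 36 - 7 ≡ 1; y = λ·(4 - 1) - 5 ≡ 6. → (1, 6)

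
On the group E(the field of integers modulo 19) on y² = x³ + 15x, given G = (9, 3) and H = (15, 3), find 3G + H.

(14, 3)

First 3G:
Repeated addition: build up to 3G.
2G: tangent at (9, 3): λ = (3·9² + 15)/(2·3) ≡ 11/6. 6⁻¹ ≡ 16 (mod 19) since 6·16 = 96 ≡ 1, so λ ≡ 11·16 ≡ 5.
  x = λ² - 9 - 9 = 25 - 18 ≡ 7; y = λ·(9 - 7) - 3 ≡ 7. → (7, 7)
3G: (7, 7) + (9, 3). λ = (3 - 7)/(9 - 7) ≡ 15/2 mod 19. 2⁻¹ ≡ 10 (mod 19) since 2·10 = 20 ≡ 1, so λ ≡ 17.
  x = λ² - 7 - 9 = 289 - 16 ≡ 7; y = λ·(7 - 7) - 7 ≡ 12. → (7, 12)
3G = (7, 12).
Finally 3G + H:
(7, 12) + (15, 3). λ = (3 - 12)/(15 - 7) ≡ 10/8 mod 19. 8⁻¹ ≡ 12 (mod 19) since 8·12 = 96 ≡ 1, so λ ≡ 6.
  x = λ² - 7 - 15 = 36 - 22 ≡ 14; y = λ·(7 - 14) - 12 ≡ 3. → (14, 3)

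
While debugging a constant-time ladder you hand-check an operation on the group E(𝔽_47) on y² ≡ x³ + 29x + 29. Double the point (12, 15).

(1, 24)

tangent at (12, 15): λ = (3·12² + 29)/(2·15) ≡ 38/30. 30⁻¹ ≡ 11 (mod 47) since 30·11 = 330 ≡ 1, so λ ≡ 38·11 ≡ 42.
  x = λ² - 12 - 12 = 1764 - 24 ≡ 1; y = λ·(12 - 1) - 15 ≡ 24. → (1, 24)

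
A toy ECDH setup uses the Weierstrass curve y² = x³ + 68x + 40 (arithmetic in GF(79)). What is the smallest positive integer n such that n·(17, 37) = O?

2P: tangent at (17, 37): λ = (3·17² + 68)/(2·37) ≡ 66/74. 74⁻¹ ≡ 63 (mod 79) since 74·63 = 4662 ≡ 1, so λ ≡ 66·63 ≡ 50.
  x = λ² - 17 - 17 = 2500 - 34 ≡ 17; y = λ·(17 - 17) - 37 ≡ 42. → (17, 42)
3P: (17, 42) + (17, 37): same x and y₁ ≡ -y₂, so the sum is O.
3P = O, so the order is 3.

3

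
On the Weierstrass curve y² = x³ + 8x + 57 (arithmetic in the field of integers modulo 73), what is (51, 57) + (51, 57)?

(44, 16)

tangent at (51, 57): λ = (3·51² + 8)/(2·57) ≡ 0/41. 41⁻¹ ≡ 57 (mod 73) since 41·57 = 2337 ≡ 1, so λ ≡ 0·57 ≡ 0.
  x = λ² - 51 - 51 = 0 - 102 ≡ 44; y = λ·(51 - 44) - 57 ≡ 16. → (44, 16)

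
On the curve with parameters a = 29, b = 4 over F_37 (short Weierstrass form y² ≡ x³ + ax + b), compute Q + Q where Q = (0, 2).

(4, 6)

tangent at (0, 2): λ = (3·0² + 29)/(2·2) ≡ 29/4. 4⁻¹ ≡ 28 (mod 37), so λ ≡ 29·28 ≡ 35.
  x = λ² - 0 - 0 = 1225 - 0 ≡ 4; y = λ·(0 - 4) - 2 ≡ 6. → (4, 6)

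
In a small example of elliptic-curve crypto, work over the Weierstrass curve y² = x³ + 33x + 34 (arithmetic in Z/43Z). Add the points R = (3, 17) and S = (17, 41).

(3, 17) + (17, 41). λ = (41 - 17)/(17 - 3) ≡ 24/14 mod 43. 14⁻¹ ≡ 40 (mod 43), so λ ≡ 14.
  x = λ² - 3 - 17 = 196 - 20 ≡ 4; y = λ·(3 - 4) - 17 ≡ 12. → (4, 12)

(4, 12)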